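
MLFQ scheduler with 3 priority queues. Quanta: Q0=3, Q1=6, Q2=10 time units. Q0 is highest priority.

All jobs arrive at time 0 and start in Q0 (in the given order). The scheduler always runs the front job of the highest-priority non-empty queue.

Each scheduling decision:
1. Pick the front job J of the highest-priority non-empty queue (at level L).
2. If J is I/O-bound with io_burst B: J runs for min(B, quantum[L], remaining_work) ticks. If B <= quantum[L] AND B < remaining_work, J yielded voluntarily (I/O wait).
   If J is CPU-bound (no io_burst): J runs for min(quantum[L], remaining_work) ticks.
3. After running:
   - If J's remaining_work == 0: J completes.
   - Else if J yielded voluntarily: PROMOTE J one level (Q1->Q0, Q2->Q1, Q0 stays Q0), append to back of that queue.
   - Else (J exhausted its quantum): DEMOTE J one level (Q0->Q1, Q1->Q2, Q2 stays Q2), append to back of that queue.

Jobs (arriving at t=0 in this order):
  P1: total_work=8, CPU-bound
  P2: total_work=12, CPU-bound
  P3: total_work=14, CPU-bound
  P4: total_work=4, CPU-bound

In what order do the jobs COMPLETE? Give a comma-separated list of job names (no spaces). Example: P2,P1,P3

t=0-3: P1@Q0 runs 3, rem=5, quantum used, demote→Q1. Q0=[P2,P3,P4] Q1=[P1] Q2=[]
t=3-6: P2@Q0 runs 3, rem=9, quantum used, demote→Q1. Q0=[P3,P4] Q1=[P1,P2] Q2=[]
t=6-9: P3@Q0 runs 3, rem=11, quantum used, demote→Q1. Q0=[P4] Q1=[P1,P2,P3] Q2=[]
t=9-12: P4@Q0 runs 3, rem=1, quantum used, demote→Q1. Q0=[] Q1=[P1,P2,P3,P4] Q2=[]
t=12-17: P1@Q1 runs 5, rem=0, completes. Q0=[] Q1=[P2,P3,P4] Q2=[]
t=17-23: P2@Q1 runs 6, rem=3, quantum used, demote→Q2. Q0=[] Q1=[P3,P4] Q2=[P2]
t=23-29: P3@Q1 runs 6, rem=5, quantum used, demote→Q2. Q0=[] Q1=[P4] Q2=[P2,P3]
t=29-30: P4@Q1 runs 1, rem=0, completes. Q0=[] Q1=[] Q2=[P2,P3]
t=30-33: P2@Q2 runs 3, rem=0, completes. Q0=[] Q1=[] Q2=[P3]
t=33-38: P3@Q2 runs 5, rem=0, completes. Q0=[] Q1=[] Q2=[]

Answer: P1,P4,P2,P3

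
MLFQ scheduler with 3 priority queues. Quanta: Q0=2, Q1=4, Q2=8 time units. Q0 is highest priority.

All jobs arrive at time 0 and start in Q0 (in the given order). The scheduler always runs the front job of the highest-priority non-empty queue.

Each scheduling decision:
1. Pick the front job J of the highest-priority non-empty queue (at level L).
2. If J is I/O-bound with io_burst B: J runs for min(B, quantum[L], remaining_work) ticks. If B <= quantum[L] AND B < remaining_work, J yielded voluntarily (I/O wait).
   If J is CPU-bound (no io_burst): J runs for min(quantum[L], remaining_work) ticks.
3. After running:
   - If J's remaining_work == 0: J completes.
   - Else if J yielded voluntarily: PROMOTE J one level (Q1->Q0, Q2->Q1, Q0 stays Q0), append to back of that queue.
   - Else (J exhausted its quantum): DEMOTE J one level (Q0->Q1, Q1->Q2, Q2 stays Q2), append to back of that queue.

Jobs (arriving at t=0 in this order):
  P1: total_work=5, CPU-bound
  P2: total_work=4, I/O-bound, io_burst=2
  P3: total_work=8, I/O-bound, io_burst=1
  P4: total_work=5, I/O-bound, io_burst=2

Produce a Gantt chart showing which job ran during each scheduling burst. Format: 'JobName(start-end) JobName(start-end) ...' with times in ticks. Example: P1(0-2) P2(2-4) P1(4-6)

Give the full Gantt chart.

Answer: P1(0-2) P2(2-4) P3(4-5) P4(5-7) P2(7-9) P3(9-10) P4(10-12) P3(12-13) P4(13-14) P3(14-15) P3(15-16) P3(16-17) P3(17-18) P3(18-19) P1(19-22)

Derivation:
t=0-2: P1@Q0 runs 2, rem=3, quantum used, demote→Q1. Q0=[P2,P3,P4] Q1=[P1] Q2=[]
t=2-4: P2@Q0 runs 2, rem=2, I/O yield, promote→Q0. Q0=[P3,P4,P2] Q1=[P1] Q2=[]
t=4-5: P3@Q0 runs 1, rem=7, I/O yield, promote→Q0. Q0=[P4,P2,P3] Q1=[P1] Q2=[]
t=5-7: P4@Q0 runs 2, rem=3, I/O yield, promote→Q0. Q0=[P2,P3,P4] Q1=[P1] Q2=[]
t=7-9: P2@Q0 runs 2, rem=0, completes. Q0=[P3,P4] Q1=[P1] Q2=[]
t=9-10: P3@Q0 runs 1, rem=6, I/O yield, promote→Q0. Q0=[P4,P3] Q1=[P1] Q2=[]
t=10-12: P4@Q0 runs 2, rem=1, I/O yield, promote→Q0. Q0=[P3,P4] Q1=[P1] Q2=[]
t=12-13: P3@Q0 runs 1, rem=5, I/O yield, promote→Q0. Q0=[P4,P3] Q1=[P1] Q2=[]
t=13-14: P4@Q0 runs 1, rem=0, completes. Q0=[P3] Q1=[P1] Q2=[]
t=14-15: P3@Q0 runs 1, rem=4, I/O yield, promote→Q0. Q0=[P3] Q1=[P1] Q2=[]
t=15-16: P3@Q0 runs 1, rem=3, I/O yield, promote→Q0. Q0=[P3] Q1=[P1] Q2=[]
t=16-17: P3@Q0 runs 1, rem=2, I/O yield, promote→Q0. Q0=[P3] Q1=[P1] Q2=[]
t=17-18: P3@Q0 runs 1, rem=1, I/O yield, promote→Q0. Q0=[P3] Q1=[P1] Q2=[]
t=18-19: P3@Q0 runs 1, rem=0, completes. Q0=[] Q1=[P1] Q2=[]
t=19-22: P1@Q1 runs 3, rem=0, completes. Q0=[] Q1=[] Q2=[]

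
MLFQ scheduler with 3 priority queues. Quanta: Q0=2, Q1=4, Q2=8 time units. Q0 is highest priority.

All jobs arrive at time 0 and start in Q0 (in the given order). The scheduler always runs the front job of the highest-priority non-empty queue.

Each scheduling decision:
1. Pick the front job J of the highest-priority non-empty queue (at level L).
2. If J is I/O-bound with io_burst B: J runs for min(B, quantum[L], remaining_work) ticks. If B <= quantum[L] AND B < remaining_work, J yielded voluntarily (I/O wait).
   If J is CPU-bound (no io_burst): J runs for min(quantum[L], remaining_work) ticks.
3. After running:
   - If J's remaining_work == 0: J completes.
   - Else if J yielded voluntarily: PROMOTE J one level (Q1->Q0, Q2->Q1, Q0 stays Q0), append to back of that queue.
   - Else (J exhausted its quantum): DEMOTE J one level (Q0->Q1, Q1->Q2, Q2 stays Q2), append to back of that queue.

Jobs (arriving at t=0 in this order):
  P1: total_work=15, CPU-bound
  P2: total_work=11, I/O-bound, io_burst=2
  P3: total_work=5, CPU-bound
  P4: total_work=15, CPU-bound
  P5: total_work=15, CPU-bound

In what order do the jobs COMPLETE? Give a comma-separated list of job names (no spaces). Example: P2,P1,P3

Answer: P2,P3,P1,P4,P5

Derivation:
t=0-2: P1@Q0 runs 2, rem=13, quantum used, demote→Q1. Q0=[P2,P3,P4,P5] Q1=[P1] Q2=[]
t=2-4: P2@Q0 runs 2, rem=9, I/O yield, promote→Q0. Q0=[P3,P4,P5,P2] Q1=[P1] Q2=[]
t=4-6: P3@Q0 runs 2, rem=3, quantum used, demote→Q1. Q0=[P4,P5,P2] Q1=[P1,P3] Q2=[]
t=6-8: P4@Q0 runs 2, rem=13, quantum used, demote→Q1. Q0=[P5,P2] Q1=[P1,P3,P4] Q2=[]
t=8-10: P5@Q0 runs 2, rem=13, quantum used, demote→Q1. Q0=[P2] Q1=[P1,P3,P4,P5] Q2=[]
t=10-12: P2@Q0 runs 2, rem=7, I/O yield, promote→Q0. Q0=[P2] Q1=[P1,P3,P4,P5] Q2=[]
t=12-14: P2@Q0 runs 2, rem=5, I/O yield, promote→Q0. Q0=[P2] Q1=[P1,P3,P4,P5] Q2=[]
t=14-16: P2@Q0 runs 2, rem=3, I/O yield, promote→Q0. Q0=[P2] Q1=[P1,P3,P4,P5] Q2=[]
t=16-18: P2@Q0 runs 2, rem=1, I/O yield, promote→Q0. Q0=[P2] Q1=[P1,P3,P4,P5] Q2=[]
t=18-19: P2@Q0 runs 1, rem=0, completes. Q0=[] Q1=[P1,P3,P4,P5] Q2=[]
t=19-23: P1@Q1 runs 4, rem=9, quantum used, demote→Q2. Q0=[] Q1=[P3,P4,P5] Q2=[P1]
t=23-26: P3@Q1 runs 3, rem=0, completes. Q0=[] Q1=[P4,P5] Q2=[P1]
t=26-30: P4@Q1 runs 4, rem=9, quantum used, demote→Q2. Q0=[] Q1=[P5] Q2=[P1,P4]
t=30-34: P5@Q1 runs 4, rem=9, quantum used, demote→Q2. Q0=[] Q1=[] Q2=[P1,P4,P5]
t=34-42: P1@Q2 runs 8, rem=1, quantum used, demote→Q2. Q0=[] Q1=[] Q2=[P4,P5,P1]
t=42-50: P4@Q2 runs 8, rem=1, quantum used, demote→Q2. Q0=[] Q1=[] Q2=[P5,P1,P4]
t=50-58: P5@Q2 runs 8, rem=1, quantum used, demote→Q2. Q0=[] Q1=[] Q2=[P1,P4,P5]
t=58-59: P1@Q2 runs 1, rem=0, completes. Q0=[] Q1=[] Q2=[P4,P5]
t=59-60: P4@Q2 runs 1, rem=0, completes. Q0=[] Q1=[] Q2=[P5]
t=60-61: P5@Q2 runs 1, rem=0, completes. Q0=[] Q1=[] Q2=[]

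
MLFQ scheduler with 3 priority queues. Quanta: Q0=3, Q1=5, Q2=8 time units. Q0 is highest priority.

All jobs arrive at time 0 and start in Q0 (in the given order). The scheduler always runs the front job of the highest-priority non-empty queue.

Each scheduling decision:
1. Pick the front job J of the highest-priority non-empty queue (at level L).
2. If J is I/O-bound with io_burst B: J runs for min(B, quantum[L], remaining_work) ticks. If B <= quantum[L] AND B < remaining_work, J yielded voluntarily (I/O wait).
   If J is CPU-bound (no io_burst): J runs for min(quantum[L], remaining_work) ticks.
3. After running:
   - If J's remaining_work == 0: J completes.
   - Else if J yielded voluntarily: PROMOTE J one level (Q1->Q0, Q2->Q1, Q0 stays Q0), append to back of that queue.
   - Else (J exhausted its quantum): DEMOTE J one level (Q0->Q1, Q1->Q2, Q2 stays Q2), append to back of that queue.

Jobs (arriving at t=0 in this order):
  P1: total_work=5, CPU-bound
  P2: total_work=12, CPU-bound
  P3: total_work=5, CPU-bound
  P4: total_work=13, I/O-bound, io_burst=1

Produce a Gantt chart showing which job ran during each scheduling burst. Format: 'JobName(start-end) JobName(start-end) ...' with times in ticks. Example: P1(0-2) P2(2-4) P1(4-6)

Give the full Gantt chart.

t=0-3: P1@Q0 runs 3, rem=2, quantum used, demote→Q1. Q0=[P2,P3,P4] Q1=[P1] Q2=[]
t=3-6: P2@Q0 runs 3, rem=9, quantum used, demote→Q1. Q0=[P3,P4] Q1=[P1,P2] Q2=[]
t=6-9: P3@Q0 runs 3, rem=2, quantum used, demote→Q1. Q0=[P4] Q1=[P1,P2,P3] Q2=[]
t=9-10: P4@Q0 runs 1, rem=12, I/O yield, promote→Q0. Q0=[P4] Q1=[P1,P2,P3] Q2=[]
t=10-11: P4@Q0 runs 1, rem=11, I/O yield, promote→Q0. Q0=[P4] Q1=[P1,P2,P3] Q2=[]
t=11-12: P4@Q0 runs 1, rem=10, I/O yield, promote→Q0. Q0=[P4] Q1=[P1,P2,P3] Q2=[]
t=12-13: P4@Q0 runs 1, rem=9, I/O yield, promote→Q0. Q0=[P4] Q1=[P1,P2,P3] Q2=[]
t=13-14: P4@Q0 runs 1, rem=8, I/O yield, promote→Q0. Q0=[P4] Q1=[P1,P2,P3] Q2=[]
t=14-15: P4@Q0 runs 1, rem=7, I/O yield, promote→Q0. Q0=[P4] Q1=[P1,P2,P3] Q2=[]
t=15-16: P4@Q0 runs 1, rem=6, I/O yield, promote→Q0. Q0=[P4] Q1=[P1,P2,P3] Q2=[]
t=16-17: P4@Q0 runs 1, rem=5, I/O yield, promote→Q0. Q0=[P4] Q1=[P1,P2,P3] Q2=[]
t=17-18: P4@Q0 runs 1, rem=4, I/O yield, promote→Q0. Q0=[P4] Q1=[P1,P2,P3] Q2=[]
t=18-19: P4@Q0 runs 1, rem=3, I/O yield, promote→Q0. Q0=[P4] Q1=[P1,P2,P3] Q2=[]
t=19-20: P4@Q0 runs 1, rem=2, I/O yield, promote→Q0. Q0=[P4] Q1=[P1,P2,P3] Q2=[]
t=20-21: P4@Q0 runs 1, rem=1, I/O yield, promote→Q0. Q0=[P4] Q1=[P1,P2,P3] Q2=[]
t=21-22: P4@Q0 runs 1, rem=0, completes. Q0=[] Q1=[P1,P2,P3] Q2=[]
t=22-24: P1@Q1 runs 2, rem=0, completes. Q0=[] Q1=[P2,P3] Q2=[]
t=24-29: P2@Q1 runs 5, rem=4, quantum used, demote→Q2. Q0=[] Q1=[P3] Q2=[P2]
t=29-31: P3@Q1 runs 2, rem=0, completes. Q0=[] Q1=[] Q2=[P2]
t=31-35: P2@Q2 runs 4, rem=0, completes. Q0=[] Q1=[] Q2=[]

Answer: P1(0-3) P2(3-6) P3(6-9) P4(9-10) P4(10-11) P4(11-12) P4(12-13) P4(13-14) P4(14-15) P4(15-16) P4(16-17) P4(17-18) P4(18-19) P4(19-20) P4(20-21) P4(21-22) P1(22-24) P2(24-29) P3(29-31) P2(31-35)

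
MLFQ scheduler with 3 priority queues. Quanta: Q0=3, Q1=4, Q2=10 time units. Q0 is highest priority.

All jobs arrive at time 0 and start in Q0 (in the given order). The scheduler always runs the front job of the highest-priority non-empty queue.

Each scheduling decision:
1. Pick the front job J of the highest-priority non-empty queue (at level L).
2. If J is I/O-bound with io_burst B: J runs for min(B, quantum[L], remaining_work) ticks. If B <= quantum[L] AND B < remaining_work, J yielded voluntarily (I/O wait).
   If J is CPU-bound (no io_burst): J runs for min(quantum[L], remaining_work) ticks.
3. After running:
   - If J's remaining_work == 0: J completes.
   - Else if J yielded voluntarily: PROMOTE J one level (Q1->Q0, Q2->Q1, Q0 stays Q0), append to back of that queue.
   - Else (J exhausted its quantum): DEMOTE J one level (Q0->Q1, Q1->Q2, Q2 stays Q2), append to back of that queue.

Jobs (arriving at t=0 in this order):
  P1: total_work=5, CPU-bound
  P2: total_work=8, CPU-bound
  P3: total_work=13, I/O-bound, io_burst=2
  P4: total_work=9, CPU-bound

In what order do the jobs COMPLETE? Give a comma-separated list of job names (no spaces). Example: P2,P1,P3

Answer: P3,P1,P2,P4

Derivation:
t=0-3: P1@Q0 runs 3, rem=2, quantum used, demote→Q1. Q0=[P2,P3,P4] Q1=[P1] Q2=[]
t=3-6: P2@Q0 runs 3, rem=5, quantum used, demote→Q1. Q0=[P3,P4] Q1=[P1,P2] Q2=[]
t=6-8: P3@Q0 runs 2, rem=11, I/O yield, promote→Q0. Q0=[P4,P3] Q1=[P1,P2] Q2=[]
t=8-11: P4@Q0 runs 3, rem=6, quantum used, demote→Q1. Q0=[P3] Q1=[P1,P2,P4] Q2=[]
t=11-13: P3@Q0 runs 2, rem=9, I/O yield, promote→Q0. Q0=[P3] Q1=[P1,P2,P4] Q2=[]
t=13-15: P3@Q0 runs 2, rem=7, I/O yield, promote→Q0. Q0=[P3] Q1=[P1,P2,P4] Q2=[]
t=15-17: P3@Q0 runs 2, rem=5, I/O yield, promote→Q0. Q0=[P3] Q1=[P1,P2,P4] Q2=[]
t=17-19: P3@Q0 runs 2, rem=3, I/O yield, promote→Q0. Q0=[P3] Q1=[P1,P2,P4] Q2=[]
t=19-21: P3@Q0 runs 2, rem=1, I/O yield, promote→Q0. Q0=[P3] Q1=[P1,P2,P4] Q2=[]
t=21-22: P3@Q0 runs 1, rem=0, completes. Q0=[] Q1=[P1,P2,P4] Q2=[]
t=22-24: P1@Q1 runs 2, rem=0, completes. Q0=[] Q1=[P2,P4] Q2=[]
t=24-28: P2@Q1 runs 4, rem=1, quantum used, demote→Q2. Q0=[] Q1=[P4] Q2=[P2]
t=28-32: P4@Q1 runs 4, rem=2, quantum used, demote→Q2. Q0=[] Q1=[] Q2=[P2,P4]
t=32-33: P2@Q2 runs 1, rem=0, completes. Q0=[] Q1=[] Q2=[P4]
t=33-35: P4@Q2 runs 2, rem=0, completes. Q0=[] Q1=[] Q2=[]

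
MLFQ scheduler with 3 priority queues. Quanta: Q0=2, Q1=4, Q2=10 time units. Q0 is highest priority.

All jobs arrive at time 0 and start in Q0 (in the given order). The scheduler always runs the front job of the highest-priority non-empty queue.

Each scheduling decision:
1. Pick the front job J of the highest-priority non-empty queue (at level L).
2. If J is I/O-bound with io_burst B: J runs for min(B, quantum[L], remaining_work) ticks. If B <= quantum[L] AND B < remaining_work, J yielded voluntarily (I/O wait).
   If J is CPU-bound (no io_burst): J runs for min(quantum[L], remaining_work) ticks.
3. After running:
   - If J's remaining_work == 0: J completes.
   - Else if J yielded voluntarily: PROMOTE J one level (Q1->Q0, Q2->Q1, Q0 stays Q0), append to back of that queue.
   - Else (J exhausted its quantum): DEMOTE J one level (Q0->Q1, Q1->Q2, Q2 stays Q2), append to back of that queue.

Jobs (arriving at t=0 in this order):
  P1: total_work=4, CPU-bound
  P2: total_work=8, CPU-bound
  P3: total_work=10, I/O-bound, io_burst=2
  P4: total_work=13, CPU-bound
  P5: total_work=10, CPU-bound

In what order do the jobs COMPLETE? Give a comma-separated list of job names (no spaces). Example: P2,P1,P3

t=0-2: P1@Q0 runs 2, rem=2, quantum used, demote→Q1. Q0=[P2,P3,P4,P5] Q1=[P1] Q2=[]
t=2-4: P2@Q0 runs 2, rem=6, quantum used, demote→Q1. Q0=[P3,P4,P5] Q1=[P1,P2] Q2=[]
t=4-6: P3@Q0 runs 2, rem=8, I/O yield, promote→Q0. Q0=[P4,P5,P3] Q1=[P1,P2] Q2=[]
t=6-8: P4@Q0 runs 2, rem=11, quantum used, demote→Q1. Q0=[P5,P3] Q1=[P1,P2,P4] Q2=[]
t=8-10: P5@Q0 runs 2, rem=8, quantum used, demote→Q1. Q0=[P3] Q1=[P1,P2,P4,P5] Q2=[]
t=10-12: P3@Q0 runs 2, rem=6, I/O yield, promote→Q0. Q0=[P3] Q1=[P1,P2,P4,P5] Q2=[]
t=12-14: P3@Q0 runs 2, rem=4, I/O yield, promote→Q0. Q0=[P3] Q1=[P1,P2,P4,P5] Q2=[]
t=14-16: P3@Q0 runs 2, rem=2, I/O yield, promote→Q0. Q0=[P3] Q1=[P1,P2,P4,P5] Q2=[]
t=16-18: P3@Q0 runs 2, rem=0, completes. Q0=[] Q1=[P1,P2,P4,P5] Q2=[]
t=18-20: P1@Q1 runs 2, rem=0, completes. Q0=[] Q1=[P2,P4,P5] Q2=[]
t=20-24: P2@Q1 runs 4, rem=2, quantum used, demote→Q2. Q0=[] Q1=[P4,P5] Q2=[P2]
t=24-28: P4@Q1 runs 4, rem=7, quantum used, demote→Q2. Q0=[] Q1=[P5] Q2=[P2,P4]
t=28-32: P5@Q1 runs 4, rem=4, quantum used, demote→Q2. Q0=[] Q1=[] Q2=[P2,P4,P5]
t=32-34: P2@Q2 runs 2, rem=0, completes. Q0=[] Q1=[] Q2=[P4,P5]
t=34-41: P4@Q2 runs 7, rem=0, completes. Q0=[] Q1=[] Q2=[P5]
t=41-45: P5@Q2 runs 4, rem=0, completes. Q0=[] Q1=[] Q2=[]

Answer: P3,P1,P2,P4,P5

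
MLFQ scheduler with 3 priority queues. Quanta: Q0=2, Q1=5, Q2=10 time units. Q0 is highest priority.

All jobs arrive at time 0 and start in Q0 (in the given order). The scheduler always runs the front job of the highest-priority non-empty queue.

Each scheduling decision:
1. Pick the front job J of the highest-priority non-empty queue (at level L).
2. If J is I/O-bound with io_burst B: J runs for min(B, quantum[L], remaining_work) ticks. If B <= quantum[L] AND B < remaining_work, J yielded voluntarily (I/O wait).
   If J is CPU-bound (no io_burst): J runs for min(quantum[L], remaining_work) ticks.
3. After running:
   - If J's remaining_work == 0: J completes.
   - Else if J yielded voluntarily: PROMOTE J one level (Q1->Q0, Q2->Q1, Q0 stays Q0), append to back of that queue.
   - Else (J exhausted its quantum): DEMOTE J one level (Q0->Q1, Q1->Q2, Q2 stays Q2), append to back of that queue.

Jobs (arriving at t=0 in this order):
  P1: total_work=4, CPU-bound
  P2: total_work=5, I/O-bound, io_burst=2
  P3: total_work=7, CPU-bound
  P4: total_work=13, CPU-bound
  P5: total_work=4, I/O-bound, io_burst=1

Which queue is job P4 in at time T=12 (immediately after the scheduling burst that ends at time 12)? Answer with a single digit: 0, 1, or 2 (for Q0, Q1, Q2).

t=0-2: P1@Q0 runs 2, rem=2, quantum used, demote→Q1. Q0=[P2,P3,P4,P5] Q1=[P1] Q2=[]
t=2-4: P2@Q0 runs 2, rem=3, I/O yield, promote→Q0. Q0=[P3,P4,P5,P2] Q1=[P1] Q2=[]
t=4-6: P3@Q0 runs 2, rem=5, quantum used, demote→Q1. Q0=[P4,P5,P2] Q1=[P1,P3] Q2=[]
t=6-8: P4@Q0 runs 2, rem=11, quantum used, demote→Q1. Q0=[P5,P2] Q1=[P1,P3,P4] Q2=[]
t=8-9: P5@Q0 runs 1, rem=3, I/O yield, promote→Q0. Q0=[P2,P5] Q1=[P1,P3,P4] Q2=[]
t=9-11: P2@Q0 runs 2, rem=1, I/O yield, promote→Q0. Q0=[P5,P2] Q1=[P1,P3,P4] Q2=[]
t=11-12: P5@Q0 runs 1, rem=2, I/O yield, promote→Q0. Q0=[P2,P5] Q1=[P1,P3,P4] Q2=[]
t=12-13: P2@Q0 runs 1, rem=0, completes. Q0=[P5] Q1=[P1,P3,P4] Q2=[]
t=13-14: P5@Q0 runs 1, rem=1, I/O yield, promote→Q0. Q0=[P5] Q1=[P1,P3,P4] Q2=[]
t=14-15: P5@Q0 runs 1, rem=0, completes. Q0=[] Q1=[P1,P3,P4] Q2=[]
t=15-17: P1@Q1 runs 2, rem=0, completes. Q0=[] Q1=[P3,P4] Q2=[]
t=17-22: P3@Q1 runs 5, rem=0, completes. Q0=[] Q1=[P4] Q2=[]
t=22-27: P4@Q1 runs 5, rem=6, quantum used, demote→Q2. Q0=[] Q1=[] Q2=[P4]
t=27-33: P4@Q2 runs 6, rem=0, completes. Q0=[] Q1=[] Q2=[]

Answer: 1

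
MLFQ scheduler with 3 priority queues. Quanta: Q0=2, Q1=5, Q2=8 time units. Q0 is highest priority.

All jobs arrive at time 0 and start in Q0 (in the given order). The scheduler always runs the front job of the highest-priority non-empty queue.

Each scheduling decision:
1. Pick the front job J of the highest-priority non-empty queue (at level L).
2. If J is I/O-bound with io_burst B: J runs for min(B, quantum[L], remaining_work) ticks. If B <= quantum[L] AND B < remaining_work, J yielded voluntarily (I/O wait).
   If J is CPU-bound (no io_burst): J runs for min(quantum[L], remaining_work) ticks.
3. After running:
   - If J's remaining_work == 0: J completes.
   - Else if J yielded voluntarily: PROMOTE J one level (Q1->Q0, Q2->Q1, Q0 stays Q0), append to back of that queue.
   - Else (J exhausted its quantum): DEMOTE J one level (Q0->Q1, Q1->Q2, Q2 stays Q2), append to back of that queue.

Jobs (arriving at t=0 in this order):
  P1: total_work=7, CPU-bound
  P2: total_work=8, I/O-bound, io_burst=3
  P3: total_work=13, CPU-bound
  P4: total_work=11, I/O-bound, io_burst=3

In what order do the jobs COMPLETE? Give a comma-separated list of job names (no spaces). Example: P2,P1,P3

Answer: P1,P2,P4,P3

Derivation:
t=0-2: P1@Q0 runs 2, rem=5, quantum used, demote→Q1. Q0=[P2,P3,P4] Q1=[P1] Q2=[]
t=2-4: P2@Q0 runs 2, rem=6, quantum used, demote→Q1. Q0=[P3,P4] Q1=[P1,P2] Q2=[]
t=4-6: P3@Q0 runs 2, rem=11, quantum used, demote→Q1. Q0=[P4] Q1=[P1,P2,P3] Q2=[]
t=6-8: P4@Q0 runs 2, rem=9, quantum used, demote→Q1. Q0=[] Q1=[P1,P2,P3,P4] Q2=[]
t=8-13: P1@Q1 runs 5, rem=0, completes. Q0=[] Q1=[P2,P3,P4] Q2=[]
t=13-16: P2@Q1 runs 3, rem=3, I/O yield, promote→Q0. Q0=[P2] Q1=[P3,P4] Q2=[]
t=16-18: P2@Q0 runs 2, rem=1, quantum used, demote→Q1. Q0=[] Q1=[P3,P4,P2] Q2=[]
t=18-23: P3@Q1 runs 5, rem=6, quantum used, demote→Q2. Q0=[] Q1=[P4,P2] Q2=[P3]
t=23-26: P4@Q1 runs 3, rem=6, I/O yield, promote→Q0. Q0=[P4] Q1=[P2] Q2=[P3]
t=26-28: P4@Q0 runs 2, rem=4, quantum used, demote→Q1. Q0=[] Q1=[P2,P4] Q2=[P3]
t=28-29: P2@Q1 runs 1, rem=0, completes. Q0=[] Q1=[P4] Q2=[P3]
t=29-32: P4@Q1 runs 3, rem=1, I/O yield, promote→Q0. Q0=[P4] Q1=[] Q2=[P3]
t=32-33: P4@Q0 runs 1, rem=0, completes. Q0=[] Q1=[] Q2=[P3]
t=33-39: P3@Q2 runs 6, rem=0, completes. Q0=[] Q1=[] Q2=[]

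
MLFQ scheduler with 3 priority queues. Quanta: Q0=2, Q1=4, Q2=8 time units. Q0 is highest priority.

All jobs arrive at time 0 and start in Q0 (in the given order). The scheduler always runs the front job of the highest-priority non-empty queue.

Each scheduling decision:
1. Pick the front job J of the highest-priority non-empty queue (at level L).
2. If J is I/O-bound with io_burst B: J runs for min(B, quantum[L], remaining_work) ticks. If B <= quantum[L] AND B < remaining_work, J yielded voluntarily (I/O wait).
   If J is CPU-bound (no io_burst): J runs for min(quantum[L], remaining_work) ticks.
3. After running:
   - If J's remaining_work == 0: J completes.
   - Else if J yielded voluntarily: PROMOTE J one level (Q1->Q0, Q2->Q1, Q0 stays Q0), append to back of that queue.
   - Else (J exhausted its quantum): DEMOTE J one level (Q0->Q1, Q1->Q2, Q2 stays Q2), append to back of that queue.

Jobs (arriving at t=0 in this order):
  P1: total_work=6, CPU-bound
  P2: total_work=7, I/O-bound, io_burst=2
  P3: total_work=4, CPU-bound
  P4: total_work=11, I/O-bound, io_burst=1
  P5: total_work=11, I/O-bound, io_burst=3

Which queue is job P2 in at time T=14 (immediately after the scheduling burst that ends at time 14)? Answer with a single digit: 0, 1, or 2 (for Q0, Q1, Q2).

t=0-2: P1@Q0 runs 2, rem=4, quantum used, demote→Q1. Q0=[P2,P3,P4,P5] Q1=[P1] Q2=[]
t=2-4: P2@Q0 runs 2, rem=5, I/O yield, promote→Q0. Q0=[P3,P4,P5,P2] Q1=[P1] Q2=[]
t=4-6: P3@Q0 runs 2, rem=2, quantum used, demote→Q1. Q0=[P4,P5,P2] Q1=[P1,P3] Q2=[]
t=6-7: P4@Q0 runs 1, rem=10, I/O yield, promote→Q0. Q0=[P5,P2,P4] Q1=[P1,P3] Q2=[]
t=7-9: P5@Q0 runs 2, rem=9, quantum used, demote→Q1. Q0=[P2,P4] Q1=[P1,P3,P5] Q2=[]
t=9-11: P2@Q0 runs 2, rem=3, I/O yield, promote→Q0. Q0=[P4,P2] Q1=[P1,P3,P5] Q2=[]
t=11-12: P4@Q0 runs 1, rem=9, I/O yield, promote→Q0. Q0=[P2,P4] Q1=[P1,P3,P5] Q2=[]
t=12-14: P2@Q0 runs 2, rem=1, I/O yield, promote→Q0. Q0=[P4,P2] Q1=[P1,P3,P5] Q2=[]
t=14-15: P4@Q0 runs 1, rem=8, I/O yield, promote→Q0. Q0=[P2,P4] Q1=[P1,P3,P5] Q2=[]
t=15-16: P2@Q0 runs 1, rem=0, completes. Q0=[P4] Q1=[P1,P3,P5] Q2=[]
t=16-17: P4@Q0 runs 1, rem=7, I/O yield, promote→Q0. Q0=[P4] Q1=[P1,P3,P5] Q2=[]
t=17-18: P4@Q0 runs 1, rem=6, I/O yield, promote→Q0. Q0=[P4] Q1=[P1,P3,P5] Q2=[]
t=18-19: P4@Q0 runs 1, rem=5, I/O yield, promote→Q0. Q0=[P4] Q1=[P1,P3,P5] Q2=[]
t=19-20: P4@Q0 runs 1, rem=4, I/O yield, promote→Q0. Q0=[P4] Q1=[P1,P3,P5] Q2=[]
t=20-21: P4@Q0 runs 1, rem=3, I/O yield, promote→Q0. Q0=[P4] Q1=[P1,P3,P5] Q2=[]
t=21-22: P4@Q0 runs 1, rem=2, I/O yield, promote→Q0. Q0=[P4] Q1=[P1,P3,P5] Q2=[]
t=22-23: P4@Q0 runs 1, rem=1, I/O yield, promote→Q0. Q0=[P4] Q1=[P1,P3,P5] Q2=[]
t=23-24: P4@Q0 runs 1, rem=0, completes. Q0=[] Q1=[P1,P3,P5] Q2=[]
t=24-28: P1@Q1 runs 4, rem=0, completes. Q0=[] Q1=[P3,P5] Q2=[]
t=28-30: P3@Q1 runs 2, rem=0, completes. Q0=[] Q1=[P5] Q2=[]
t=30-33: P5@Q1 runs 3, rem=6, I/O yield, promote→Q0. Q0=[P5] Q1=[] Q2=[]
t=33-35: P5@Q0 runs 2, rem=4, quantum used, demote→Q1. Q0=[] Q1=[P5] Q2=[]
t=35-38: P5@Q1 runs 3, rem=1, I/O yield, promote→Q0. Q0=[P5] Q1=[] Q2=[]
t=38-39: P5@Q0 runs 1, rem=0, completes. Q0=[] Q1=[] Q2=[]

Answer: 0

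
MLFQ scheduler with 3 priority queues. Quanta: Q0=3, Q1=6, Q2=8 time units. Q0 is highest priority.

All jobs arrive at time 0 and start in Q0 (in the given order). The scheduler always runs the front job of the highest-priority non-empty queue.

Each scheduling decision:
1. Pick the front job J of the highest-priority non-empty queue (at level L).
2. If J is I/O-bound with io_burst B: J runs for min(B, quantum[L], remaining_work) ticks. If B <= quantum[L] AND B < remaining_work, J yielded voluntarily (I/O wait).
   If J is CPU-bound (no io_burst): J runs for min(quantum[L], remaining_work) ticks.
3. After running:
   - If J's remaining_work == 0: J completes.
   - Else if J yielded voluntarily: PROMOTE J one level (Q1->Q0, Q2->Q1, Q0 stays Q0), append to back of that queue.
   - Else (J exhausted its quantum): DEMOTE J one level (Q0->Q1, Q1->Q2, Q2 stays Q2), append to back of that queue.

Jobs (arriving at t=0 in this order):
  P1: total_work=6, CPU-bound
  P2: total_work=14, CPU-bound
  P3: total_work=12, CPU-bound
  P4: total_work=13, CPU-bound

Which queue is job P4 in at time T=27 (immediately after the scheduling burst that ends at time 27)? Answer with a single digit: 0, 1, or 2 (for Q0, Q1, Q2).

t=0-3: P1@Q0 runs 3, rem=3, quantum used, demote→Q1. Q0=[P2,P3,P4] Q1=[P1] Q2=[]
t=3-6: P2@Q0 runs 3, rem=11, quantum used, demote→Q1. Q0=[P3,P4] Q1=[P1,P2] Q2=[]
t=6-9: P3@Q0 runs 3, rem=9, quantum used, demote→Q1. Q0=[P4] Q1=[P1,P2,P3] Q2=[]
t=9-12: P4@Q0 runs 3, rem=10, quantum used, demote→Q1. Q0=[] Q1=[P1,P2,P3,P4] Q2=[]
t=12-15: P1@Q1 runs 3, rem=0, completes. Q0=[] Q1=[P2,P3,P4] Q2=[]
t=15-21: P2@Q1 runs 6, rem=5, quantum used, demote→Q2. Q0=[] Q1=[P3,P4] Q2=[P2]
t=21-27: P3@Q1 runs 6, rem=3, quantum used, demote→Q2. Q0=[] Q1=[P4] Q2=[P2,P3]
t=27-33: P4@Q1 runs 6, rem=4, quantum used, demote→Q2. Q0=[] Q1=[] Q2=[P2,P3,P4]
t=33-38: P2@Q2 runs 5, rem=0, completes. Q0=[] Q1=[] Q2=[P3,P4]
t=38-41: P3@Q2 runs 3, rem=0, completes. Q0=[] Q1=[] Q2=[P4]
t=41-45: P4@Q2 runs 4, rem=0, completes. Q0=[] Q1=[] Q2=[]

Answer: 1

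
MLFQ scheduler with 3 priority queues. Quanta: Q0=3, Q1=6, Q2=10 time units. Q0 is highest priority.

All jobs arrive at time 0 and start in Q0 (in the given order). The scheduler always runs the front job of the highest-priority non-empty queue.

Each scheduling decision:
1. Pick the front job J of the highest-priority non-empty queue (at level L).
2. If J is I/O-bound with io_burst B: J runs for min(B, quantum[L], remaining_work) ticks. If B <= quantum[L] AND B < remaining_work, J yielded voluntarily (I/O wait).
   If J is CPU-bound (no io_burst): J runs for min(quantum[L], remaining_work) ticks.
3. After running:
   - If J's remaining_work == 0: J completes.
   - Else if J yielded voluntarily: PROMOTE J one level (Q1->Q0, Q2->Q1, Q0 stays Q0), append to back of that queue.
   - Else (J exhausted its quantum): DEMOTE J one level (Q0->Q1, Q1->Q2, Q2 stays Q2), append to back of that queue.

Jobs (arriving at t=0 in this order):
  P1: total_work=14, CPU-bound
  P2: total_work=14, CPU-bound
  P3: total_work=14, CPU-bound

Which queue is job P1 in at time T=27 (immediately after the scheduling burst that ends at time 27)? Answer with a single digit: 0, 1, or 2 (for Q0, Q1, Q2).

t=0-3: P1@Q0 runs 3, rem=11, quantum used, demote→Q1. Q0=[P2,P3] Q1=[P1] Q2=[]
t=3-6: P2@Q0 runs 3, rem=11, quantum used, demote→Q1. Q0=[P3] Q1=[P1,P2] Q2=[]
t=6-9: P3@Q0 runs 3, rem=11, quantum used, demote→Q1. Q0=[] Q1=[P1,P2,P3] Q2=[]
t=9-15: P1@Q1 runs 6, rem=5, quantum used, demote→Q2. Q0=[] Q1=[P2,P3] Q2=[P1]
t=15-21: P2@Q1 runs 6, rem=5, quantum used, demote→Q2. Q0=[] Q1=[P3] Q2=[P1,P2]
t=21-27: P3@Q1 runs 6, rem=5, quantum used, demote→Q2. Q0=[] Q1=[] Q2=[P1,P2,P3]
t=27-32: P1@Q2 runs 5, rem=0, completes. Q0=[] Q1=[] Q2=[P2,P3]
t=32-37: P2@Q2 runs 5, rem=0, completes. Q0=[] Q1=[] Q2=[P3]
t=37-42: P3@Q2 runs 5, rem=0, completes. Q0=[] Q1=[] Q2=[]

Answer: 2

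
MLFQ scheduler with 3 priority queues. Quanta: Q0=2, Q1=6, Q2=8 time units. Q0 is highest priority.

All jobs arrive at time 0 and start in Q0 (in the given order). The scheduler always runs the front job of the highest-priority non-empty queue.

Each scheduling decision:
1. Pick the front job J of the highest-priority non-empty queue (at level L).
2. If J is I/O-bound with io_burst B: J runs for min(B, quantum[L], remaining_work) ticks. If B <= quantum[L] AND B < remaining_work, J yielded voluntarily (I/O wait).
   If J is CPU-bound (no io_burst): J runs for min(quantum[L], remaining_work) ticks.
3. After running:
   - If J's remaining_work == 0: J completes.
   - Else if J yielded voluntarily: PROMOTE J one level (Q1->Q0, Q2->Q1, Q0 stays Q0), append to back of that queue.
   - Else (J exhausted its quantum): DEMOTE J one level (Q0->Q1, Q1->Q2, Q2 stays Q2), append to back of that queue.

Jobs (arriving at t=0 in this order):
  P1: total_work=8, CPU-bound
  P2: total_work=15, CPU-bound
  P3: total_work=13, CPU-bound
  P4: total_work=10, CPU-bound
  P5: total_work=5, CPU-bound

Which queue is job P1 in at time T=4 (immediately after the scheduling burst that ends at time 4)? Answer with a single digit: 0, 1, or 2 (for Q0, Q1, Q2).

Answer: 1

Derivation:
t=0-2: P1@Q0 runs 2, rem=6, quantum used, demote→Q1. Q0=[P2,P3,P4,P5] Q1=[P1] Q2=[]
t=2-4: P2@Q0 runs 2, rem=13, quantum used, demote→Q1. Q0=[P3,P4,P5] Q1=[P1,P2] Q2=[]
t=4-6: P3@Q0 runs 2, rem=11, quantum used, demote→Q1. Q0=[P4,P5] Q1=[P1,P2,P3] Q2=[]
t=6-8: P4@Q0 runs 2, rem=8, quantum used, demote→Q1. Q0=[P5] Q1=[P1,P2,P3,P4] Q2=[]
t=8-10: P5@Q0 runs 2, rem=3, quantum used, demote→Q1. Q0=[] Q1=[P1,P2,P3,P4,P5] Q2=[]
t=10-16: P1@Q1 runs 6, rem=0, completes. Q0=[] Q1=[P2,P3,P4,P5] Q2=[]
t=16-22: P2@Q1 runs 6, rem=7, quantum used, demote→Q2. Q0=[] Q1=[P3,P4,P5] Q2=[P2]
t=22-28: P3@Q1 runs 6, rem=5, quantum used, demote→Q2. Q0=[] Q1=[P4,P5] Q2=[P2,P3]
t=28-34: P4@Q1 runs 6, rem=2, quantum used, demote→Q2. Q0=[] Q1=[P5] Q2=[P2,P3,P4]
t=34-37: P5@Q1 runs 3, rem=0, completes. Q0=[] Q1=[] Q2=[P2,P3,P4]
t=37-44: P2@Q2 runs 7, rem=0, completes. Q0=[] Q1=[] Q2=[P3,P4]
t=44-49: P3@Q2 runs 5, rem=0, completes. Q0=[] Q1=[] Q2=[P4]
t=49-51: P4@Q2 runs 2, rem=0, completes. Q0=[] Q1=[] Q2=[]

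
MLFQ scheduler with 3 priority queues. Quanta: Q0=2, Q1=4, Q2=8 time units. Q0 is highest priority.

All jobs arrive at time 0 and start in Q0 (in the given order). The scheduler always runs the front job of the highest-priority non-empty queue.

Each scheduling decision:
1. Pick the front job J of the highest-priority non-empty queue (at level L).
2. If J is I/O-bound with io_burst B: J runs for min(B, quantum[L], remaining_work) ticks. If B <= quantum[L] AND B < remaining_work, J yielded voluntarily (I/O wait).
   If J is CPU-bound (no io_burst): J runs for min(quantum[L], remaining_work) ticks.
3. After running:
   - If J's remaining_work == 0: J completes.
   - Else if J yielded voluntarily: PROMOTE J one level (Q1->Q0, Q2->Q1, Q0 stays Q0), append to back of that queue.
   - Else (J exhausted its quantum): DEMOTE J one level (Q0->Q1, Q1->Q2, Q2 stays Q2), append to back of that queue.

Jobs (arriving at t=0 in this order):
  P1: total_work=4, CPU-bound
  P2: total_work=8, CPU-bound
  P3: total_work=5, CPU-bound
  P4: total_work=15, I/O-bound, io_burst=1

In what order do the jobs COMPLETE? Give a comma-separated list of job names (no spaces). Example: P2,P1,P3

t=0-2: P1@Q0 runs 2, rem=2, quantum used, demote→Q1. Q0=[P2,P3,P4] Q1=[P1] Q2=[]
t=2-4: P2@Q0 runs 2, rem=6, quantum used, demote→Q1. Q0=[P3,P4] Q1=[P1,P2] Q2=[]
t=4-6: P3@Q0 runs 2, rem=3, quantum used, demote→Q1. Q0=[P4] Q1=[P1,P2,P3] Q2=[]
t=6-7: P4@Q0 runs 1, rem=14, I/O yield, promote→Q0. Q0=[P4] Q1=[P1,P2,P3] Q2=[]
t=7-8: P4@Q0 runs 1, rem=13, I/O yield, promote→Q0. Q0=[P4] Q1=[P1,P2,P3] Q2=[]
t=8-9: P4@Q0 runs 1, rem=12, I/O yield, promote→Q0. Q0=[P4] Q1=[P1,P2,P3] Q2=[]
t=9-10: P4@Q0 runs 1, rem=11, I/O yield, promote→Q0. Q0=[P4] Q1=[P1,P2,P3] Q2=[]
t=10-11: P4@Q0 runs 1, rem=10, I/O yield, promote→Q0. Q0=[P4] Q1=[P1,P2,P3] Q2=[]
t=11-12: P4@Q0 runs 1, rem=9, I/O yield, promote→Q0. Q0=[P4] Q1=[P1,P2,P3] Q2=[]
t=12-13: P4@Q0 runs 1, rem=8, I/O yield, promote→Q0. Q0=[P4] Q1=[P1,P2,P3] Q2=[]
t=13-14: P4@Q0 runs 1, rem=7, I/O yield, promote→Q0. Q0=[P4] Q1=[P1,P2,P3] Q2=[]
t=14-15: P4@Q0 runs 1, rem=6, I/O yield, promote→Q0. Q0=[P4] Q1=[P1,P2,P3] Q2=[]
t=15-16: P4@Q0 runs 1, rem=5, I/O yield, promote→Q0. Q0=[P4] Q1=[P1,P2,P3] Q2=[]
t=16-17: P4@Q0 runs 1, rem=4, I/O yield, promote→Q0. Q0=[P4] Q1=[P1,P2,P3] Q2=[]
t=17-18: P4@Q0 runs 1, rem=3, I/O yield, promote→Q0. Q0=[P4] Q1=[P1,P2,P3] Q2=[]
t=18-19: P4@Q0 runs 1, rem=2, I/O yield, promote→Q0. Q0=[P4] Q1=[P1,P2,P3] Q2=[]
t=19-20: P4@Q0 runs 1, rem=1, I/O yield, promote→Q0. Q0=[P4] Q1=[P1,P2,P3] Q2=[]
t=20-21: P4@Q0 runs 1, rem=0, completes. Q0=[] Q1=[P1,P2,P3] Q2=[]
t=21-23: P1@Q1 runs 2, rem=0, completes. Q0=[] Q1=[P2,P3] Q2=[]
t=23-27: P2@Q1 runs 4, rem=2, quantum used, demote→Q2. Q0=[] Q1=[P3] Q2=[P2]
t=27-30: P3@Q1 runs 3, rem=0, completes. Q0=[] Q1=[] Q2=[P2]
t=30-32: P2@Q2 runs 2, rem=0, completes. Q0=[] Q1=[] Q2=[]

Answer: P4,P1,P3,P2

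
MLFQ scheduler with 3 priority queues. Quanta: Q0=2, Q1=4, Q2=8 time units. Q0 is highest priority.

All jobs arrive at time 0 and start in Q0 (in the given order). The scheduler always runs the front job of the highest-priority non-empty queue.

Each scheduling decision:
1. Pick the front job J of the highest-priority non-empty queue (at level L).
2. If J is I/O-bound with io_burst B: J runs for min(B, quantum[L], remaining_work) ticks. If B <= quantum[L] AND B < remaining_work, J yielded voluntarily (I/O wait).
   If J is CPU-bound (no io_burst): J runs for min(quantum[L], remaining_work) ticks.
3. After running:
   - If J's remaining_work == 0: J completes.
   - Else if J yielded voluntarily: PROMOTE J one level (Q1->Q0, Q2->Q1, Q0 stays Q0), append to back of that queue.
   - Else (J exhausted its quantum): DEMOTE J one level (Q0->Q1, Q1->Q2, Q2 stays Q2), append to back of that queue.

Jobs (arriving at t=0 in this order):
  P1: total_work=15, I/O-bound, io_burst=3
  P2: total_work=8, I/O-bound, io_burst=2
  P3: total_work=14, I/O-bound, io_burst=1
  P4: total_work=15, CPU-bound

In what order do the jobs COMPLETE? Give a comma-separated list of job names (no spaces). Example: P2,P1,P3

Answer: P2,P3,P1,P4

Derivation:
t=0-2: P1@Q0 runs 2, rem=13, quantum used, demote→Q1. Q0=[P2,P3,P4] Q1=[P1] Q2=[]
t=2-4: P2@Q0 runs 2, rem=6, I/O yield, promote→Q0. Q0=[P3,P4,P2] Q1=[P1] Q2=[]
t=4-5: P3@Q0 runs 1, rem=13, I/O yield, promote→Q0. Q0=[P4,P2,P3] Q1=[P1] Q2=[]
t=5-7: P4@Q0 runs 2, rem=13, quantum used, demote→Q1. Q0=[P2,P3] Q1=[P1,P4] Q2=[]
t=7-9: P2@Q0 runs 2, rem=4, I/O yield, promote→Q0. Q0=[P3,P2] Q1=[P1,P4] Q2=[]
t=9-10: P3@Q0 runs 1, rem=12, I/O yield, promote→Q0. Q0=[P2,P3] Q1=[P1,P4] Q2=[]
t=10-12: P2@Q0 runs 2, rem=2, I/O yield, promote→Q0. Q0=[P3,P2] Q1=[P1,P4] Q2=[]
t=12-13: P3@Q0 runs 1, rem=11, I/O yield, promote→Q0. Q0=[P2,P3] Q1=[P1,P4] Q2=[]
t=13-15: P2@Q0 runs 2, rem=0, completes. Q0=[P3] Q1=[P1,P4] Q2=[]
t=15-16: P3@Q0 runs 1, rem=10, I/O yield, promote→Q0. Q0=[P3] Q1=[P1,P4] Q2=[]
t=16-17: P3@Q0 runs 1, rem=9, I/O yield, promote→Q0. Q0=[P3] Q1=[P1,P4] Q2=[]
t=17-18: P3@Q0 runs 1, rem=8, I/O yield, promote→Q0. Q0=[P3] Q1=[P1,P4] Q2=[]
t=18-19: P3@Q0 runs 1, rem=7, I/O yield, promote→Q0. Q0=[P3] Q1=[P1,P4] Q2=[]
t=19-20: P3@Q0 runs 1, rem=6, I/O yield, promote→Q0. Q0=[P3] Q1=[P1,P4] Q2=[]
t=20-21: P3@Q0 runs 1, rem=5, I/O yield, promote→Q0. Q0=[P3] Q1=[P1,P4] Q2=[]
t=21-22: P3@Q0 runs 1, rem=4, I/O yield, promote→Q0. Q0=[P3] Q1=[P1,P4] Q2=[]
t=22-23: P3@Q0 runs 1, rem=3, I/O yield, promote→Q0. Q0=[P3] Q1=[P1,P4] Q2=[]
t=23-24: P3@Q0 runs 1, rem=2, I/O yield, promote→Q0. Q0=[P3] Q1=[P1,P4] Q2=[]
t=24-25: P3@Q0 runs 1, rem=1, I/O yield, promote→Q0. Q0=[P3] Q1=[P1,P4] Q2=[]
t=25-26: P3@Q0 runs 1, rem=0, completes. Q0=[] Q1=[P1,P4] Q2=[]
t=26-29: P1@Q1 runs 3, rem=10, I/O yield, promote→Q0. Q0=[P1] Q1=[P4] Q2=[]
t=29-31: P1@Q0 runs 2, rem=8, quantum used, demote→Q1. Q0=[] Q1=[P4,P1] Q2=[]
t=31-35: P4@Q1 runs 4, rem=9, quantum used, demote→Q2. Q0=[] Q1=[P1] Q2=[P4]
t=35-38: P1@Q1 runs 3, rem=5, I/O yield, promote→Q0. Q0=[P1] Q1=[] Q2=[P4]
t=38-40: P1@Q0 runs 2, rem=3, quantum used, demote→Q1. Q0=[] Q1=[P1] Q2=[P4]
t=40-43: P1@Q1 runs 3, rem=0, completes. Q0=[] Q1=[] Q2=[P4]
t=43-51: P4@Q2 runs 8, rem=1, quantum used, demote→Q2. Q0=[] Q1=[] Q2=[P4]
t=51-52: P4@Q2 runs 1, rem=0, completes. Q0=[] Q1=[] Q2=[]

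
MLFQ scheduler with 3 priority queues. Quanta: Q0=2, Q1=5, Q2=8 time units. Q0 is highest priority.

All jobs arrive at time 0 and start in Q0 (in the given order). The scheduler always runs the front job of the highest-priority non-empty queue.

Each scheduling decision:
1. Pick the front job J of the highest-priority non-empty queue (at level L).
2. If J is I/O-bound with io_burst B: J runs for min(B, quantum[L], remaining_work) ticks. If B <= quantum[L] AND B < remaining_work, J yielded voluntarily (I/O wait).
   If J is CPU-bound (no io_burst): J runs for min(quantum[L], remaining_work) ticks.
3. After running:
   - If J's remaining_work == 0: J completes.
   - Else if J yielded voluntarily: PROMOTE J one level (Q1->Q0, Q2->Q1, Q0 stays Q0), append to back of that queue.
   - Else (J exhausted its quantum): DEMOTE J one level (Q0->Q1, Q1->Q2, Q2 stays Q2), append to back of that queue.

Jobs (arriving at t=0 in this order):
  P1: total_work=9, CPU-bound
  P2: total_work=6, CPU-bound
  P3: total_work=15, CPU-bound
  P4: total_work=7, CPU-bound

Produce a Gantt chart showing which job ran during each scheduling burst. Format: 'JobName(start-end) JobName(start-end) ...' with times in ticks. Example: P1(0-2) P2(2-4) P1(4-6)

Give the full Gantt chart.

Answer: P1(0-2) P2(2-4) P3(4-6) P4(6-8) P1(8-13) P2(13-17) P3(17-22) P4(22-27) P1(27-29) P3(29-37)

Derivation:
t=0-2: P1@Q0 runs 2, rem=7, quantum used, demote→Q1. Q0=[P2,P3,P4] Q1=[P1] Q2=[]
t=2-4: P2@Q0 runs 2, rem=4, quantum used, demote→Q1. Q0=[P3,P4] Q1=[P1,P2] Q2=[]
t=4-6: P3@Q0 runs 2, rem=13, quantum used, demote→Q1. Q0=[P4] Q1=[P1,P2,P3] Q2=[]
t=6-8: P4@Q0 runs 2, rem=5, quantum used, demote→Q1. Q0=[] Q1=[P1,P2,P3,P4] Q2=[]
t=8-13: P1@Q1 runs 5, rem=2, quantum used, demote→Q2. Q0=[] Q1=[P2,P3,P4] Q2=[P1]
t=13-17: P2@Q1 runs 4, rem=0, completes. Q0=[] Q1=[P3,P4] Q2=[P1]
t=17-22: P3@Q1 runs 5, rem=8, quantum used, demote→Q2. Q0=[] Q1=[P4] Q2=[P1,P3]
t=22-27: P4@Q1 runs 5, rem=0, completes. Q0=[] Q1=[] Q2=[P1,P3]
t=27-29: P1@Q2 runs 2, rem=0, completes. Q0=[] Q1=[] Q2=[P3]
t=29-37: P3@Q2 runs 8, rem=0, completes. Q0=[] Q1=[] Q2=[]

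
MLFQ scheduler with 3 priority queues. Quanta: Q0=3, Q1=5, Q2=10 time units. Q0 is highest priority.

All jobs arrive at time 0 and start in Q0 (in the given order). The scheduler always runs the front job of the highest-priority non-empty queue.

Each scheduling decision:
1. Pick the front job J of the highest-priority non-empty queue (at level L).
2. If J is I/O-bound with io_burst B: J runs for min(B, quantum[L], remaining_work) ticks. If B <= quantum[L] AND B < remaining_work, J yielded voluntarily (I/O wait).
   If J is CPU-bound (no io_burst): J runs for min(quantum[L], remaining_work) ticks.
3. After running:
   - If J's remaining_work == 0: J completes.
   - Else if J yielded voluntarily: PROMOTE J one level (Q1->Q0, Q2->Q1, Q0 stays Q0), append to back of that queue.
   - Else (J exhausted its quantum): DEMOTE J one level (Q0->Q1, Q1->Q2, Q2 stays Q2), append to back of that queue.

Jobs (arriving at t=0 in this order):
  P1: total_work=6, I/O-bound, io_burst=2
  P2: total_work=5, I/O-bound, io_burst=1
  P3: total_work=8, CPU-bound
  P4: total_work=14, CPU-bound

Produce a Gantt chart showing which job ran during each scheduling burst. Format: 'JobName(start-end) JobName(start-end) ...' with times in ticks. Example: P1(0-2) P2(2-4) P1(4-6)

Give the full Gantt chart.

t=0-2: P1@Q0 runs 2, rem=4, I/O yield, promote→Q0. Q0=[P2,P3,P4,P1] Q1=[] Q2=[]
t=2-3: P2@Q0 runs 1, rem=4, I/O yield, promote→Q0. Q0=[P3,P4,P1,P2] Q1=[] Q2=[]
t=3-6: P3@Q0 runs 3, rem=5, quantum used, demote→Q1. Q0=[P4,P1,P2] Q1=[P3] Q2=[]
t=6-9: P4@Q0 runs 3, rem=11, quantum used, demote→Q1. Q0=[P1,P2] Q1=[P3,P4] Q2=[]
t=9-11: P1@Q0 runs 2, rem=2, I/O yield, promote→Q0. Q0=[P2,P1] Q1=[P3,P4] Q2=[]
t=11-12: P2@Q0 runs 1, rem=3, I/O yield, promote→Q0. Q0=[P1,P2] Q1=[P3,P4] Q2=[]
t=12-14: P1@Q0 runs 2, rem=0, completes. Q0=[P2] Q1=[P3,P4] Q2=[]
t=14-15: P2@Q0 runs 1, rem=2, I/O yield, promote→Q0. Q0=[P2] Q1=[P3,P4] Q2=[]
t=15-16: P2@Q0 runs 1, rem=1, I/O yield, promote→Q0. Q0=[P2] Q1=[P3,P4] Q2=[]
t=16-17: P2@Q0 runs 1, rem=0, completes. Q0=[] Q1=[P3,P4] Q2=[]
t=17-22: P3@Q1 runs 5, rem=0, completes. Q0=[] Q1=[P4] Q2=[]
t=22-27: P4@Q1 runs 5, rem=6, quantum used, demote→Q2. Q0=[] Q1=[] Q2=[P4]
t=27-33: P4@Q2 runs 6, rem=0, completes. Q0=[] Q1=[] Q2=[]

Answer: P1(0-2) P2(2-3) P3(3-6) P4(6-9) P1(9-11) P2(11-12) P1(12-14) P2(14-15) P2(15-16) P2(16-17) P3(17-22) P4(22-27) P4(27-33)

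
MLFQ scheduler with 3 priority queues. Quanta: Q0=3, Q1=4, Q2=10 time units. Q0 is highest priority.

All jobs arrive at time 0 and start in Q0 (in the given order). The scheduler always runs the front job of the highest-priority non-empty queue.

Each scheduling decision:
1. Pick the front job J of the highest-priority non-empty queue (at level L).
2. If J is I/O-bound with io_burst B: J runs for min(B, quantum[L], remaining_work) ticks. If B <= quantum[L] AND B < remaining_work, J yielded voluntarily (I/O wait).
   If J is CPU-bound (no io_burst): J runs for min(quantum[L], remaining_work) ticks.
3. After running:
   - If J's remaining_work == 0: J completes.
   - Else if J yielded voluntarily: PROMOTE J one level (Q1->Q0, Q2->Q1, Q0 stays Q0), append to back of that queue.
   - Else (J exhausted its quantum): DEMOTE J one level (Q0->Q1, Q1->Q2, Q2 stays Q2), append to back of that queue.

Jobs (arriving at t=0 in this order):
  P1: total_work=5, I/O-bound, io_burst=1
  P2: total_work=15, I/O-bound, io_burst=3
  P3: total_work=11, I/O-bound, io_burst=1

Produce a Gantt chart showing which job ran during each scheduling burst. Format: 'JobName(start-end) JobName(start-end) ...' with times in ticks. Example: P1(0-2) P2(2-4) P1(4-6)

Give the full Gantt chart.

t=0-1: P1@Q0 runs 1, rem=4, I/O yield, promote→Q0. Q0=[P2,P3,P1] Q1=[] Q2=[]
t=1-4: P2@Q0 runs 3, rem=12, I/O yield, promote→Q0. Q0=[P3,P1,P2] Q1=[] Q2=[]
t=4-5: P3@Q0 runs 1, rem=10, I/O yield, promote→Q0. Q0=[P1,P2,P3] Q1=[] Q2=[]
t=5-6: P1@Q0 runs 1, rem=3, I/O yield, promote→Q0. Q0=[P2,P3,P1] Q1=[] Q2=[]
t=6-9: P2@Q0 runs 3, rem=9, I/O yield, promote→Q0. Q0=[P3,P1,P2] Q1=[] Q2=[]
t=9-10: P3@Q0 runs 1, rem=9, I/O yield, promote→Q0. Q0=[P1,P2,P3] Q1=[] Q2=[]
t=10-11: P1@Q0 runs 1, rem=2, I/O yield, promote→Q0. Q0=[P2,P3,P1] Q1=[] Q2=[]
t=11-14: P2@Q0 runs 3, rem=6, I/O yield, promote→Q0. Q0=[P3,P1,P2] Q1=[] Q2=[]
t=14-15: P3@Q0 runs 1, rem=8, I/O yield, promote→Q0. Q0=[P1,P2,P3] Q1=[] Q2=[]
t=15-16: P1@Q0 runs 1, rem=1, I/O yield, promote→Q0. Q0=[P2,P3,P1] Q1=[] Q2=[]
t=16-19: P2@Q0 runs 3, rem=3, I/O yield, promote→Q0. Q0=[P3,P1,P2] Q1=[] Q2=[]
t=19-20: P3@Q0 runs 1, rem=7, I/O yield, promote→Q0. Q0=[P1,P2,P3] Q1=[] Q2=[]
t=20-21: P1@Q0 runs 1, rem=0, completes. Q0=[P2,P3] Q1=[] Q2=[]
t=21-24: P2@Q0 runs 3, rem=0, completes. Q0=[P3] Q1=[] Q2=[]
t=24-25: P3@Q0 runs 1, rem=6, I/O yield, promote→Q0. Q0=[P3] Q1=[] Q2=[]
t=25-26: P3@Q0 runs 1, rem=5, I/O yield, promote→Q0. Q0=[P3] Q1=[] Q2=[]
t=26-27: P3@Q0 runs 1, rem=4, I/O yield, promote→Q0. Q0=[P3] Q1=[] Q2=[]
t=27-28: P3@Q0 runs 1, rem=3, I/O yield, promote→Q0. Q0=[P3] Q1=[] Q2=[]
t=28-29: P3@Q0 runs 1, rem=2, I/O yield, promote→Q0. Q0=[P3] Q1=[] Q2=[]
t=29-30: P3@Q0 runs 1, rem=1, I/O yield, promote→Q0. Q0=[P3] Q1=[] Q2=[]
t=30-31: P3@Q0 runs 1, rem=0, completes. Q0=[] Q1=[] Q2=[]

Answer: P1(0-1) P2(1-4) P3(4-5) P1(5-6) P2(6-9) P3(9-10) P1(10-11) P2(11-14) P3(14-15) P1(15-16) P2(16-19) P3(19-20) P1(20-21) P2(21-24) P3(24-25) P3(25-26) P3(26-27) P3(27-28) P3(28-29) P3(29-30) P3(30-31)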